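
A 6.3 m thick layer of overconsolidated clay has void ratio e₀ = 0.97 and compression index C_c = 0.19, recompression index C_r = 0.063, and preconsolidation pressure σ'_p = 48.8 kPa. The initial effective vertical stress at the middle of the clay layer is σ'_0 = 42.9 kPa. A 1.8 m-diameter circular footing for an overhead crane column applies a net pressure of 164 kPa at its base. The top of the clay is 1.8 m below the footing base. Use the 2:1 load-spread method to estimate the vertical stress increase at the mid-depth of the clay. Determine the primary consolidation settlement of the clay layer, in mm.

S_c ≈ 40.7 mm

Mid-depth of clay below the footing base: z = 1.8 + 6.3/2 = 4.95 m.
Stress increase at mid-clay by the 2:1 spreading method:
Δσ ≈ qD²/(D+z)² = 164×1.8²/(1.8+4.95)² = 11.662 kPa
Final effective stress: σ'_f = 42.9 + 11.662 = 54.562 kPa.
σ'_f = 54.562 > σ'_p = 48.8 kPa, so the stress path crosses the preconsolidation pressure — recompression up to σ'_p, then virgin compression beyond:
S_c = H/(1+e₀)·[C_r·log₁₀(σ'_p/σ'_0) + C_c·log₁₀(σ'_f/σ'_p)]
    = 6.3/1.97 × [0.063×log₁₀(48.8/42.9) + 0.19×log₁₀(54.562/48.8)]
    = 3.198 × [0.0035256 + 0.0092094] = 0.04073 m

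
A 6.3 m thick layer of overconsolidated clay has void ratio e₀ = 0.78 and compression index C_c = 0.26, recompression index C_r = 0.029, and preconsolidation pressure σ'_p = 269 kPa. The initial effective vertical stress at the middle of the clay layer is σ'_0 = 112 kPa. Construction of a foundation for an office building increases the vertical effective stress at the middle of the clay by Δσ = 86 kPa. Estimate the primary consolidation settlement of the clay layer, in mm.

Final effective stress: σ'_f = 112 + 86 = 198 kPa.
σ'_f = 198 ≤ σ'_p = 269 kPa, so the clay remains overconsolidated and only the recompression index applies:
S_c = C_r·H/(1+e₀)·log₁₀(σ'_f/σ'_0) = 0.029×6.3/1.78×log₁₀(198/112)
    = 0.10264 × 0.24745 = 0.0254 m

S_c ≈ 25.4 mm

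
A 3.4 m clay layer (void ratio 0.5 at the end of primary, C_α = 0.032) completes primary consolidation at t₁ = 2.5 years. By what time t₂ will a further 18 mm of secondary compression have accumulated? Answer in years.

t₂ ≈ 4.43 years

S_s = C_α·H/(1+e_p)·log₁₀(t₂/t₁) ⇒ log₁₀(t₂/t₁) = S_s·(1+e_p)/(C_α·H).
log₁₀(t₂/t₁) = 0.018 × (1+0.5) / (0.032×3.4) = 0.2482
t₂ = t₁ × 10^0.2482 = 2.5 × 1.771 = 4.427 years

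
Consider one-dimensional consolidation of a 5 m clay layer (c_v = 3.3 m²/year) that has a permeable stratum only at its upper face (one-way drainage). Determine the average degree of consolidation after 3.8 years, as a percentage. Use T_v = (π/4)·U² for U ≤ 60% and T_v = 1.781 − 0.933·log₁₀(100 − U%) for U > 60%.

Drainage path length: H_d = H = 5 m (single drainage).
T_v = c_v·t/H_d² = 3.3×3.8/5² = 0.5016.
T_v = 0.5016 corresponds to the U > 60% branch:
U = 1 − 10^((1.781 − T_v)/0.933)/100 = 0.7649

U ≈ 76.5 %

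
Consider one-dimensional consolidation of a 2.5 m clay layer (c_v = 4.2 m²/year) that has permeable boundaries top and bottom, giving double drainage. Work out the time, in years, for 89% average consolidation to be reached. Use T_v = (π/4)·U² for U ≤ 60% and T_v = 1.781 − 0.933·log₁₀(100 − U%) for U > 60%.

t ≈ 0.301 years

Drainage path length: H_d = H/2 = 1.25 m (double drainage).
U > 60%: T_v = 1.781 − 0.933·log₁₀(100 − 89) = 0.80938.
t = T_v·H_d²/c_v = 0.80938×1.25²/4.2 = 0.3011 years.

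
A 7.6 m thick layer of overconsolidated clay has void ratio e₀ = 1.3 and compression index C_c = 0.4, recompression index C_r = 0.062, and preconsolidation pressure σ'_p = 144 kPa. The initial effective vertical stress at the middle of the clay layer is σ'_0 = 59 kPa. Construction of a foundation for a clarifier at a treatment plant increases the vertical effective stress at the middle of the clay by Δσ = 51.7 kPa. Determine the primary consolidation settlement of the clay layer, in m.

S_c ≈ 0.056 m

Final effective stress: σ'_f = 59 + 51.7 = 110.7 kPa.
σ'_f = 110.7 ≤ σ'_p = 144 kPa, so the clay remains overconsolidated and only the recompression index applies:
S_c = C_r·H/(1+e₀)·log₁₀(σ'_f/σ'_0) = 0.062×7.6/2.3×log₁₀(110.7/59)
    = 0.20487 × 0.2733 = 0.05599 m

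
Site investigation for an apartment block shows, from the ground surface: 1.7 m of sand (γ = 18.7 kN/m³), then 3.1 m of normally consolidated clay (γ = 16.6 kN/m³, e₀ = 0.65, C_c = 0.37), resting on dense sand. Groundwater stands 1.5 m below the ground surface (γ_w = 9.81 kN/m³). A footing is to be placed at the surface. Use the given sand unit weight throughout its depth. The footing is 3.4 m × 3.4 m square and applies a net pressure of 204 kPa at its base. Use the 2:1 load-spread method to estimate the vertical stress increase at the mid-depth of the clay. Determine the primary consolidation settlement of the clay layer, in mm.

Mid-depth of clay below the ground surface: z = 1.7 + 3.1/2 = 3.25 m.
Total vertical stress at mid-clay: σ_v = 18.7×1.7 + 16.6×1.55 = 57.52 kPa.
Pore pressure: u = 9.81×(3.25 − 1.5) = 17.168 kPa.
Initial effective stress: σ'_0 = σ_v − u = 57.52 − 17.168 = 40.352 kPa.
Stress increase at mid-clay by the 2:1 spreading method:
Δσ = qBL/((B+z)(L+z)) = 204×3.4×3.4/((3.4+3.25)(3.4+3.25)) = 53.327 kPa
Final effective stress: σ'_f = σ'_0 + Δσ = 40.352 + 53.327 = 93.679 kPa.
Normally consolidated clay, so the full stress increment lies on the virgin compression line:
S_c = C_c·H/(1+e₀)·log₁₀(σ'_f/σ'_0) = 0.37×3.1/(1+0.65)×log₁₀(93.679/40.352)
    = 0.69515 × 0.36578 = 0.2543 m

S_c ≈ 254 mm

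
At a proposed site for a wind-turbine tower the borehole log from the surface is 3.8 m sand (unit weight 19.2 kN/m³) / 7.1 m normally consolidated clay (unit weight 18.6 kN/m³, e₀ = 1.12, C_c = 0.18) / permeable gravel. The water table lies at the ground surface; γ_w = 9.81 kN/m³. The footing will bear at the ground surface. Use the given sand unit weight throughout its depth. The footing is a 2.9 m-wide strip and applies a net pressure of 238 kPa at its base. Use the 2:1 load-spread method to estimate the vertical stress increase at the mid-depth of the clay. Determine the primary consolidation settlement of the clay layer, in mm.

Mid-depth of clay below the ground surface: z = 3.8 + 7.1/2 = 7.35 m.
Total vertical stress at mid-clay: σ_v = 19.2×3.8 + 18.6×3.55 = 138.99 kPa.
Pore pressure: u = 9.81×(7.35 − 0) = 72.103 kPa.
Initial effective stress: σ'_0 = σ_v − u = 138.99 − 72.103 = 66.887 kPa.
Stress increase at mid-clay by the 2:1 spreading method:
Δσ = qB/(B+z) = 238×2.9/(2.9+7.35) = 67.337 kPa
Final effective stress: σ'_f = σ'_0 + Δσ = 66.887 + 67.337 = 134.22 kPa.
Normally consolidated clay, so the full stress increment lies on the virgin compression line:
S_c = C_c·H/(1+e₀)·log₁₀(σ'_f/σ'_0) = 0.18×7.1/(1+1.12)×log₁₀(134.22/66.887)
    = 0.60283 × 0.30248 = 0.1823 m

S_c ≈ 182 mm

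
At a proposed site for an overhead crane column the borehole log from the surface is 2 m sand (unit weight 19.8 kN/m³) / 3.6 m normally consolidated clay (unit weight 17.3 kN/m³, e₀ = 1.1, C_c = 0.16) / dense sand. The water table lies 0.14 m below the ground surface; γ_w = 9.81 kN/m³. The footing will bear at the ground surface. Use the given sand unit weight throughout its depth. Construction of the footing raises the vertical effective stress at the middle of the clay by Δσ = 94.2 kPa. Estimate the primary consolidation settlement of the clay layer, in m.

Mid-depth of clay below the ground surface: z = 2 + 3.6/2 = 3.8 m.
Total vertical stress at mid-clay: σ_v = 19.8×2 + 17.3×1.8 = 70.74 kPa.
Pore pressure: u = 9.81×(3.8 − 0.14) = 35.905 kPa.
Initial effective stress: σ'_0 = σ_v − u = 70.74 − 35.905 = 34.835 kPa.
Final effective stress: σ'_f = σ'_0 + Δσ = 34.835 + 94.2 = 129.03 kPa.
Normally consolidated clay, so the full stress increment lies on the virgin compression line:
S_c = C_c·H/(1+e₀)·log₁₀(σ'_f/σ'_0) = 0.16×3.6/(1+1.1)×log₁₀(129.03/34.835)
    = 0.27429 × 0.56867 = 0.156 m

S_c ≈ 0.156 m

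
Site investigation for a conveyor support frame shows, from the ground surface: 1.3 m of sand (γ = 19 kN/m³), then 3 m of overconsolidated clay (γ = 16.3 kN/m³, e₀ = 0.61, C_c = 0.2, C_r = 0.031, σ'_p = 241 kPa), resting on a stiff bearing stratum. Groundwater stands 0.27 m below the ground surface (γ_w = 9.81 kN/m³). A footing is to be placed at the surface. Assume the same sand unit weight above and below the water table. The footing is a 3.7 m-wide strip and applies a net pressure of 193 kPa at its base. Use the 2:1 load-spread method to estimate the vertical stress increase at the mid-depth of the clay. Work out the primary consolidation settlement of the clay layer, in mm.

Mid-depth of clay below the ground surface: z = 1.3 + 3/2 = 2.8 m.
Total vertical stress at mid-clay: σ_v = 19×1.3 + 16.3×1.5 = 49.15 kPa.
Pore pressure: u = 9.81×(2.8 − 0.27) = 24.819 kPa.
Initial effective stress: σ'_0 = σ_v − u = 49.15 − 24.819 = 24.331 kPa.
Stress increase at mid-clay by the 2:1 spreading method:
Δσ = qB/(B+z) = 193×3.7/(3.7+2.8) = 109.86 kPa
Final effective stress: σ'_f = 24.331 + 109.86 = 134.19 kPa.
σ'_f = 134.19 ≤ σ'_p = 241 kPa, so the clay remains overconsolidated and only the recompression index applies:
S_c = C_r·H/(1+e₀)·log₁₀(σ'_f/σ'_0) = 0.031×3/1.61×log₁₀(134.19/24.331)
    = 0.057765 × 0.74156 = 0.04284 m

S_c ≈ 42.8 mm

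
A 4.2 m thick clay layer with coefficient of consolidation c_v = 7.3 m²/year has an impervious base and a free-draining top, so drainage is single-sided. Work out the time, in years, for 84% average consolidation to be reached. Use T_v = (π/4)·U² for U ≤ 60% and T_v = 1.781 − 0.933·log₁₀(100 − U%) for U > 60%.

Drainage path length: H_d = H = 4.2 m (single drainage).
U > 60%: T_v = 1.781 − 0.933·log₁₀(100 − 84) = 0.65756.
t = T_v·H_d²/c_v = 0.65756×4.2²/7.3 = 1.589 years.

t ≈ 1.59 years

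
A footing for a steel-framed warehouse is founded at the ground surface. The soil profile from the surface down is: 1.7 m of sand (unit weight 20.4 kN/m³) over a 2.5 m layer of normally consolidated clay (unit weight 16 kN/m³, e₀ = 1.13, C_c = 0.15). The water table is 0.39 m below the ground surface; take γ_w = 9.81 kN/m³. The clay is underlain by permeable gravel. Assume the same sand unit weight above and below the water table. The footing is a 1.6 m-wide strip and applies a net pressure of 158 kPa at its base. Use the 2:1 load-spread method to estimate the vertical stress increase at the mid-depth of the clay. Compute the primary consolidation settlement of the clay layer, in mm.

S_c ≈ 80.9 mm

Mid-depth of clay below the ground surface: z = 1.7 + 2.5/2 = 2.95 m.
Total vertical stress at mid-clay: σ_v = 20.4×1.7 + 16×1.25 = 54.68 kPa.
Pore pressure: u = 9.81×(2.95 − 0.39) = 25.114 kPa.
Initial effective stress: σ'_0 = σ_v − u = 54.68 − 25.114 = 29.566 kPa.
Stress increase at mid-clay by the 2:1 spreading method:
Δσ = qB/(B+z) = 158×1.6/(1.6+2.95) = 55.56 kPa
Final effective stress: σ'_f = σ'_0 + Δσ = 29.566 + 55.56 = 85.126 kPa.
Normally consolidated clay, so the full stress increment lies on the virgin compression line:
S_c = C_c·H/(1+e₀)·log₁₀(σ'_f/σ'_0) = 0.15×2.5/(1+1.13)×log₁₀(85.126/29.566)
    = 0.17606 × 0.45927 = 0.08086 m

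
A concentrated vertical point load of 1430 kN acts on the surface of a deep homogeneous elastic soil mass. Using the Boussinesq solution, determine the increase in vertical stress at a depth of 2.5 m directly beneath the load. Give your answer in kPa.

Δσ_z ≈ 109 kPa

Boussinesq vertical stress below a point load on an elastic half-space:
Δσ_z = 3P/(2πz²) · [1 + (r/z)²]^(−5/2)
r/z = 0/2.5 = 0; [1+(r/z)²]^(−5/2) = 1.
Δσ_z = 3×1430/(2π×2.5²) × 1 = 109.24 × 1 = 109.2 kPa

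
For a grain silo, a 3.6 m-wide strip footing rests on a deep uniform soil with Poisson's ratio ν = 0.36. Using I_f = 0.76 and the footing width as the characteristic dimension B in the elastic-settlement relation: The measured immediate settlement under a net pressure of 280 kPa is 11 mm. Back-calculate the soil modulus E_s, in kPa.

S_e = q·B·(1−ν²)/E_s · I_f  ⇒  E_s = q·B·(1−ν²)·I_f / S_e.
E_s = 280 × 3.6 × 0.8704 × 0.76 / 0.011 = 60620 kPa

E_s ≈ 60600 kPa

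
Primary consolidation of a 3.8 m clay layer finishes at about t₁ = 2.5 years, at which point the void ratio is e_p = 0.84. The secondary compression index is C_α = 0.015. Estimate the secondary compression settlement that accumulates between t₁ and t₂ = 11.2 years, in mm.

S_s ≈ 20.2 mm

Secondary compression: S_s = C_α·H/(1+e_p)·log₁₀(t₂/t₁)
S_s = 0.015×3.8/(1+0.84)×log₁₀(11.2/2.5)
    = 0.03098 × 0.6513 = 0.02018 m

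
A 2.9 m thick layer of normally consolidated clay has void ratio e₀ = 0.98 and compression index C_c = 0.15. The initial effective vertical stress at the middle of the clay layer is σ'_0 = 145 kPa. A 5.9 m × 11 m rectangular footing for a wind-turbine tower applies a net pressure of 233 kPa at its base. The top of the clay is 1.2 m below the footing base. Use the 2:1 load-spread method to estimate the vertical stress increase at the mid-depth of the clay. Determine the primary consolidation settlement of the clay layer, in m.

Mid-depth of clay below the footing base: z = 1.2 + 2.9/2 = 2.65 m.
Stress increase at mid-clay by the 2:1 spreading method:
Δσ = qBL/((B+z)(L+z)) = 233×5.9×11/((5.9+2.65)(11+2.65)) = 129.57 kPa
Final effective stress: σ'_f = σ'_0 + Δσ = 145 + 129.57 = 274.57 kPa.
Normally consolidated clay, so the full stress increment lies on the virgin compression line:
S_c = C_c·H/(1+e₀)·log₁₀(σ'_f/σ'_0) = 0.15×2.9/(1+0.98)×log₁₀(274.57/145)
    = 0.2197 × 0.27729 = 0.06092 m

S_c ≈ 0.0609 m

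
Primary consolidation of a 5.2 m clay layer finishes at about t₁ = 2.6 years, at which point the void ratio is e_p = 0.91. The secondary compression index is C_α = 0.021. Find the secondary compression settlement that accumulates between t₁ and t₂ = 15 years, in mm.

S_s ≈ 43.5 mm

Secondary compression: S_s = C_α·H/(1+e_p)·log₁₀(t₂/t₁)
S_s = 0.021×5.2/(1+0.91)×log₁₀(15/2.6)
    = 0.05717 × 0.7611 = 0.04352 m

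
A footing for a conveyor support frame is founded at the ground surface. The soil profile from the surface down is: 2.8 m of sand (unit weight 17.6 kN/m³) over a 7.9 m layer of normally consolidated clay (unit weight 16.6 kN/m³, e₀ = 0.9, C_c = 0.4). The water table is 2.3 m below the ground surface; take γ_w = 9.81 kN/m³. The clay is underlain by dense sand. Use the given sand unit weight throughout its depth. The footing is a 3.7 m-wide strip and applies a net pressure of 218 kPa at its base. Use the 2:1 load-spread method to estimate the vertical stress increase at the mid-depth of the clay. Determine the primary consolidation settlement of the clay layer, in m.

S_c ≈ 0.53 m

Mid-depth of clay below the ground surface: z = 2.8 + 7.9/2 = 6.75 m.
Total vertical stress at mid-clay: σ_v = 17.6×2.8 + 16.6×3.95 = 114.85 kPa.
Pore pressure: u = 9.81×(6.75 − 2.3) = 43.655 kPa.
Initial effective stress: σ'_0 = σ_v − u = 114.85 − 43.655 = 71.195 kPa.
Stress increase at mid-clay by the 2:1 spreading method:
Δσ = qB/(B+z) = 218×3.7/(3.7+6.75) = 77.187 kPa
Final effective stress: σ'_f = σ'_0 + Δσ = 71.195 + 77.187 = 148.38 kPa.
Normally consolidated clay, so the full stress increment lies on the virgin compression line:
S_c = C_c·H/(1+e₀)·log₁₀(σ'_f/σ'_0) = 0.4×7.9/(1+0.9)×log₁₀(148.38/71.195)
    = 1.6632 × 0.31893 = 0.5304 m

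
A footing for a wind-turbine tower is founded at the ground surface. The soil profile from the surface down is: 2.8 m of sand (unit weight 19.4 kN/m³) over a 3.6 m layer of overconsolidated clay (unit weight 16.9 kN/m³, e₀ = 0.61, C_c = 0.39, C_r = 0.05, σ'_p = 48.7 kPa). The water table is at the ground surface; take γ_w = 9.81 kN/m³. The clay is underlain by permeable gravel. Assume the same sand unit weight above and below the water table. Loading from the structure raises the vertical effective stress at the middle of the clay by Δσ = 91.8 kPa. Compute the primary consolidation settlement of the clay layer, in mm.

Mid-depth of clay below the ground surface: z = 2.8 + 3.6/2 = 4.6 m.
Total vertical stress at mid-clay: σ_v = 19.4×2.8 + 16.9×1.8 = 84.74 kPa.
Pore pressure: u = 9.81×(4.6 − 0) = 45.126 kPa.
Initial effective stress: σ'_0 = σ_v − u = 84.74 − 45.126 = 39.614 kPa.
Final effective stress: σ'_f = 39.614 + 91.8 = 131.41 kPa.
σ'_f = 131.41 > σ'_p = 48.7 kPa, so the stress path crosses the preconsolidation pressure — recompression up to σ'_p, then virgin compression beyond:
S_c = H/(1+e₀)·[C_r·log₁₀(σ'_p/σ'_0) + C_c·log₁₀(σ'_f/σ'_p)]
    = 3.6/1.61 × [0.05×log₁₀(48.7/39.614) + 0.39×log₁₀(131.41/48.7)]
    = 2.236 × [0.004484 + 0.16813] = 0.386 m

S_c ≈ 386 mm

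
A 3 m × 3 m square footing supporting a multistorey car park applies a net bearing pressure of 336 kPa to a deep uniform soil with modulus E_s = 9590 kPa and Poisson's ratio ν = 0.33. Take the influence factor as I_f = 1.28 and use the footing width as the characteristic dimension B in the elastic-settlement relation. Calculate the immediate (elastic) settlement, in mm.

Immediate (elastic) settlement: S_e = q·B·(1−ν²)/E_s · I_f.
S_e = 336 × 3 × (1 − 0.33²) / 9590 × 1.28
    = 336 × 3 × 0.8911 / 9590 × 1.28
    = 0.1199 m = 119.9 mm

S_e ≈ 120 mm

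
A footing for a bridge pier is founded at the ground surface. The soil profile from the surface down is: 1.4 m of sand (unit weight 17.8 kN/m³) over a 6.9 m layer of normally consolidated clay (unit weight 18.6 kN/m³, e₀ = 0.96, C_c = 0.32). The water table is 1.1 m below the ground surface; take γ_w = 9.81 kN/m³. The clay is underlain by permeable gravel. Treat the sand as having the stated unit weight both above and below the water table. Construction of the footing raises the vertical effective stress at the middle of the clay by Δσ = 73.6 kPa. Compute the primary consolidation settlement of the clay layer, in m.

Mid-depth of clay below the ground surface: z = 1.4 + 6.9/2 = 4.85 m.
Total vertical stress at mid-clay: σ_v = 17.8×1.4 + 18.6×3.45 = 89.09 kPa.
Pore pressure: u = 9.81×(4.85 − 1.1) = 36.788 kPa.
Initial effective stress: σ'_0 = σ_v − u = 89.09 − 36.788 = 52.302 kPa.
Final effective stress: σ'_f = σ'_0 + Δσ = 52.302 + 73.6 = 125.9 kPa.
Normally consolidated clay, so the full stress increment lies on the virgin compression line:
S_c = C_c·H/(1+e₀)·log₁₀(σ'_f/σ'_0) = 0.32×6.9/(1+0.96)×log₁₀(125.9/52.302)
    = 1.1265 × 0.38151 = 0.4298 m

S_c ≈ 0.43 m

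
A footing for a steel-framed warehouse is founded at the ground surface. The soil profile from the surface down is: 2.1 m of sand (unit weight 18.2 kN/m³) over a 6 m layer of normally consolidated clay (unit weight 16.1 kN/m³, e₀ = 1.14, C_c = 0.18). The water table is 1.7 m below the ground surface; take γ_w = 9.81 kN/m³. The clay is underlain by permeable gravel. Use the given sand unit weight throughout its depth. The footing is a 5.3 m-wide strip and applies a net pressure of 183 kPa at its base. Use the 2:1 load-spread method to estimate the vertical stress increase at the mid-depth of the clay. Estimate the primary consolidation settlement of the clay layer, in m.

S_c ≈ 0.222 m

Mid-depth of clay below the ground surface: z = 2.1 + 6/2 = 5.1 m.
Total vertical stress at mid-clay: σ_v = 18.2×2.1 + 16.1×3 = 86.52 kPa.
Pore pressure: u = 9.81×(5.1 − 1.7) = 33.354 kPa.
Initial effective stress: σ'_0 = σ_v − u = 86.52 − 33.354 = 53.166 kPa.
Stress increase at mid-clay by the 2:1 spreading method:
Δσ = qB/(B+z) = 183×5.3/(5.3+5.1) = 93.26 kPa
Final effective stress: σ'_f = σ'_0 + Δσ = 53.166 + 93.26 = 146.43 kPa.
Normally consolidated clay, so the full stress increment lies on the virgin compression line:
S_c = C_c·H/(1+e₀)·log₁₀(σ'_f/σ'_0) = 0.18×6/(1+1.14)×log₁₀(146.43/53.166)
    = 0.50467 × 0.44 = 0.2221 m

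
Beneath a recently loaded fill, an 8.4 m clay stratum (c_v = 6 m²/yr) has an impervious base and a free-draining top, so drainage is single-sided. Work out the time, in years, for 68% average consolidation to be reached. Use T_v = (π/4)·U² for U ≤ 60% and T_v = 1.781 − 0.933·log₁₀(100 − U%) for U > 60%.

Drainage path length: H_d = H = 8.4 m (single drainage).
U > 60%: T_v = 1.781 − 0.933·log₁₀(100 − 68) = 0.3767.
t = T_v·H_d²/c_v = 0.3767×8.4²/6 = 4.43 years.

t ≈ 4.43 years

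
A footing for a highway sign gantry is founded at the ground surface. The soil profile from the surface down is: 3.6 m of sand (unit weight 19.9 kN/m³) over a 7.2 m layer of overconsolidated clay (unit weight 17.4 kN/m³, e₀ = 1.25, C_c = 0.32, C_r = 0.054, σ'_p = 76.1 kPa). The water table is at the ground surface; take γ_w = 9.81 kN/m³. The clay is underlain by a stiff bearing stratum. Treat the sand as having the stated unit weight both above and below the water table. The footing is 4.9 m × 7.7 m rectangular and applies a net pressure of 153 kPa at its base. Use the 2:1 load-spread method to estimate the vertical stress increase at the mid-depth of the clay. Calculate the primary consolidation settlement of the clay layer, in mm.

S_c ≈ 115 mm

Mid-depth of clay below the ground surface: z = 3.6 + 7.2/2 = 7.2 m.
Total vertical stress at mid-clay: σ_v = 19.9×3.6 + 17.4×3.6 = 134.28 kPa.
Pore pressure: u = 9.81×(7.2 − 0) = 70.632 kPa.
Initial effective stress: σ'_0 = σ_v − u = 134.28 − 70.632 = 63.648 kPa.
Stress increase at mid-clay by the 2:1 spreading method:
Δσ = qBL/((B+z)(L+z)) = 153×4.9×7.7/((4.9+7.2)(7.7+7.2)) = 32.019 kPa
Final effective stress: σ'_f = 63.648 + 32.019 = 95.667 kPa.
σ'_f = 95.667 > σ'_p = 76.1 kPa, so the stress path crosses the preconsolidation pressure — recompression up to σ'_p, then virgin compression beyond:
S_c = H/(1+e₀)·[C_r·log₁₀(σ'_p/σ'_0) + C_c·log₁₀(σ'_f/σ'_p)]
    = 7.2/2.25 × [0.054×log₁₀(76.1/63.648) + 0.32×log₁₀(95.667/76.1)]
    = 3.2 × [0.0041904 + 0.031801] = 0.1152 m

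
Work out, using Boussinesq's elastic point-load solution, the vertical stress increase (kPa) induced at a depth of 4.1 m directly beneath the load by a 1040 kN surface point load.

Boussinesq vertical stress below a point load on an elastic half-space:
Δσ_z = 3P/(2πz²) · [1 + (r/z)²]^(−5/2)
r/z = 0/4.1 = 0; [1+(r/z)²]^(−5/2) = 1.
Δσ_z = 3×1040/(2π×4.1²) × 1 = 29.54 × 1 = 29.54 kPa

Δσ_z ≈ 29.5 kPa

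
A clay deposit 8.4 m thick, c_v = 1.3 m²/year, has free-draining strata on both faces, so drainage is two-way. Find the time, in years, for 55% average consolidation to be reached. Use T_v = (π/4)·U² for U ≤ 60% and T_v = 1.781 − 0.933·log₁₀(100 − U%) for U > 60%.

Drainage path length: H_d = H/2 = 4.2 m (double drainage).
U ≤ 60%: T_v = (π/4)·U² = (π/4)×0.55² = 0.23758.
t = T_v·H_d²/c_v = 0.23758×4.2²/1.3 = 3.224 years.

t ≈ 3.22 years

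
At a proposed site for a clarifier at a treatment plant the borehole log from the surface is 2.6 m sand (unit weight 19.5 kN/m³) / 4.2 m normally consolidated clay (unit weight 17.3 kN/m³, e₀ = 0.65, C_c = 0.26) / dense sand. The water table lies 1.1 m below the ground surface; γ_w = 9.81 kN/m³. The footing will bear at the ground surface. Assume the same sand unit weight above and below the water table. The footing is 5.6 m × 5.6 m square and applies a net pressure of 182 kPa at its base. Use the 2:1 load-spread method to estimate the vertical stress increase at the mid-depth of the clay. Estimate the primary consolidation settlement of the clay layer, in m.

S_c ≈ 0.205 m

Mid-depth of clay below the ground surface: z = 2.6 + 4.2/2 = 4.7 m.
Total vertical stress at mid-clay: σ_v = 19.5×2.6 + 17.3×2.1 = 87.03 kPa.
Pore pressure: u = 9.81×(4.7 − 1.1) = 35.316 kPa.
Initial effective stress: σ'_0 = σ_v − u = 87.03 − 35.316 = 51.714 kPa.
Stress increase at mid-clay by the 2:1 spreading method:
Δσ = qBL/((B+z)(L+z)) = 182×5.6×5.6/((5.6+4.7)(5.6+4.7)) = 53.799 kPa
Final effective stress: σ'_f = σ'_0 + Δσ = 51.714 + 53.799 = 105.51 kPa.
Normally consolidated clay, so the full stress increment lies on the virgin compression line:
S_c = C_c·H/(1+e₀)·log₁₀(σ'_f/σ'_0) = 0.26×4.2/(1+0.65)×log₁₀(105.51/51.714)
    = 0.66182 × 0.30969 = 0.205 m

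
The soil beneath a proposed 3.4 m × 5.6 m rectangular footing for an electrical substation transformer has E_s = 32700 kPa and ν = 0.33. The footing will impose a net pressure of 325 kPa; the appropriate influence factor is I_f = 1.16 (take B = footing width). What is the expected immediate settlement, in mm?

S_e ≈ 34.9 mm

Immediate (elastic) settlement: S_e = q·B·(1−ν²)/E_s · I_f.
S_e = 325 × 3.4 × (1 − 0.33²) / 32700 × 1.16
    = 325 × 3.4 × 0.8911 / 32700 × 1.16
    = 0.03493 m = 34.93 mm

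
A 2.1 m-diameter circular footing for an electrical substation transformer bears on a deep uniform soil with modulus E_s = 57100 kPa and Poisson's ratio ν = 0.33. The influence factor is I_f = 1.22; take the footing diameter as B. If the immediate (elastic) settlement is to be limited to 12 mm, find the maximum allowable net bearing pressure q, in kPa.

q ≈ 300 kPa

S_e = q·B·(1−ν²)/E_s · I_f  ⇒  q = S_e·E_s / (B·(1−ν²)·I_f).
q = 0.012 × 57100 / (2.1 × 0.8911 × 1.22) = 300.1 kPa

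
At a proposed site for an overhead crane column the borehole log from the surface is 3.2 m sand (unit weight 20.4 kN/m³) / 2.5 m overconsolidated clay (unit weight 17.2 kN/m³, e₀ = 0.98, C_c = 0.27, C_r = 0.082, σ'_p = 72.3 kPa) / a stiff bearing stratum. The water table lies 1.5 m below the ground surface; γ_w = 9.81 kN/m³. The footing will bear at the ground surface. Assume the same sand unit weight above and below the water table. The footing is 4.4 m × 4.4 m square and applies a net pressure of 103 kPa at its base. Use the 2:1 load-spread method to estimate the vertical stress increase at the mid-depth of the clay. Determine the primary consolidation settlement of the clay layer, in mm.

S_c ≈ 31 mm

Mid-depth of clay below the ground surface: z = 3.2 + 2.5/2 = 4.45 m.
Total vertical stress at mid-clay: σ_v = 20.4×3.2 + 17.2×1.25 = 86.78 kPa.
Pore pressure: u = 9.81×(4.45 − 1.5) = 28.94 kPa.
Initial effective stress: σ'_0 = σ_v − u = 86.78 − 28.94 = 57.84 kPa.
Stress increase at mid-clay by the 2:1 spreading method:
Δσ = qBL/((B+z)(L+z)) = 103×4.4×4.4/((4.4+4.45)(4.4+4.45)) = 25.46 kPa
Final effective stress: σ'_f = 57.84 + 25.46 = 83.3 kPa.
σ'_f = 83.3 > σ'_p = 72.3 kPa, so the stress path crosses the preconsolidation pressure — recompression up to σ'_p, then virgin compression beyond:
S_c = H/(1+e₀)·[C_r·log₁₀(σ'_p/σ'_0) + C_c·log₁₀(σ'_f/σ'_p)]
    = 2.5/1.98 × [0.082×log₁₀(72.3/57.84) + 0.27×log₁₀(83.3/72.3)]
    = 1.2626 × [0.0079466 + 0.016607] = 0.031 m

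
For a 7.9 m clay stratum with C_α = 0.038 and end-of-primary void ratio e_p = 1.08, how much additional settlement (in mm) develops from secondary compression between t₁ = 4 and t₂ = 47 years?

S_s ≈ 154 mm

Secondary compression: S_s = C_α·H/(1+e_p)·log₁₀(t₂/t₁)
S_s = 0.038×7.9/(1+1.08)×log₁₀(47/4)
    = 0.1443 × 1.07 = 0.1544 m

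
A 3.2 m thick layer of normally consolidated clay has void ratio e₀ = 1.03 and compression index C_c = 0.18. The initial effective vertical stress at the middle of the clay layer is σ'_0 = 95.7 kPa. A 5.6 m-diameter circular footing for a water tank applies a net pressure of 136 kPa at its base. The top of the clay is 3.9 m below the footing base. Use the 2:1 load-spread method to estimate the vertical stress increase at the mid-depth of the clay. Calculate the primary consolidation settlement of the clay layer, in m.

Mid-depth of clay below the footing base: z = 3.9 + 3.2/2 = 5.5 m.
Stress increase at mid-clay by the 2:1 spreading method:
Δσ ≈ qD²/(D+z)² = 136×5.6²/(5.6+5.5)² = 34.615 kPa
Final effective stress: σ'_f = σ'_0 + Δσ = 95.7 + 34.615 = 130.31 kPa.
Normally consolidated clay, so the full stress increment lies on the virgin compression line:
S_c = C_c·H/(1+e₀)·log₁₀(σ'_f/σ'_0) = 0.18×3.2/(1+1.03)×log₁₀(130.31/95.7)
    = 0.28374 × 0.13407 = 0.03804 m

S_c ≈ 0.038 m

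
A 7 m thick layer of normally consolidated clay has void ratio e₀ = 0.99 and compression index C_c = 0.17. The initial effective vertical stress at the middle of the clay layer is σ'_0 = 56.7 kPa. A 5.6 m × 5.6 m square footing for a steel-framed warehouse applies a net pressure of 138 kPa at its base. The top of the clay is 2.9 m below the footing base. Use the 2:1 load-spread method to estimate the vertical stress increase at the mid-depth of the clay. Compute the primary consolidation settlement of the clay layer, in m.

S_c ≈ 0.11 m

Mid-depth of clay below the footing base: z = 2.9 + 7/2 = 6.4 m.
Stress increase at mid-clay by the 2:1 spreading method:
Δσ = qBL/((B+z)(L+z)) = 138×5.6×5.6/((5.6+6.4)(5.6+6.4)) = 30.053 kPa
Final effective stress: σ'_f = σ'_0 + Δσ = 56.7 + 30.053 = 86.753 kPa.
Normally consolidated clay, so the full stress increment lies on the virgin compression line:
S_c = C_c·H/(1+e₀)·log₁₀(σ'_f/σ'_0) = 0.17×7/(1+0.99)×log₁₀(86.753/56.7)
    = 0.59799 × 0.1847 = 0.1104 m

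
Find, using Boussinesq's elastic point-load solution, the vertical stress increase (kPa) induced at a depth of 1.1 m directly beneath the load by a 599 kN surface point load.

Boussinesq vertical stress below a point load on an elastic half-space:
Δσ_z = 3P/(2πz²) · [1 + (r/z)²]^(−5/2)
r/z = 0/1.1 = 0; [1+(r/z)²]^(−5/2) = 1.
Δσ_z = 3×599/(2π×1.1²) × 1 = 236.36 × 1 = 236.4 kPa

Δσ_z ≈ 236 kPa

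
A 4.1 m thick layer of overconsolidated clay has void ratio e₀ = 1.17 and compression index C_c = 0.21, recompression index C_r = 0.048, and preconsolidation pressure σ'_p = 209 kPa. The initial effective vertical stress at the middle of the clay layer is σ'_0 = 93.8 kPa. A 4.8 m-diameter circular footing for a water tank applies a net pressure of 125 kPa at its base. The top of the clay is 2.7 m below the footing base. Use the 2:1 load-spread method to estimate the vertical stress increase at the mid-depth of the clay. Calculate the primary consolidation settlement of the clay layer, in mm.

S_c ≈ 11.4 mm

Mid-depth of clay below the footing base: z = 2.7 + 4.1/2 = 4.75 m.
Stress increase at mid-clay by the 2:1 spreading method:
Δσ ≈ qD²/(D+z)² = 125×4.8²/(4.8+4.75)² = 31.578 kPa
Final effective stress: σ'_f = 93.8 + 31.578 = 125.38 kPa.
σ'_f = 125.38 ≤ σ'_p = 209 kPa, so the clay remains overconsolidated and only the recompression index applies:
S_c = C_r·H/(1+e₀)·log₁₀(σ'_f/σ'_0) = 0.048×4.1/2.17×log₁₀(125.38/93.8)
    = 0.090691 × 0.12603 = 0.01143 m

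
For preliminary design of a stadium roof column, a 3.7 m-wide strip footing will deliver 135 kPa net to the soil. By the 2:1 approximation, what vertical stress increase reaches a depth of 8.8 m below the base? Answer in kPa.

By the 2:1 method the load spreads at 1 horizontal : 2 vertical, so at depth z the loaded area has grown by z in each plan dimension:
Δσ = qB/(B+z) = 135×3.7/(3.7+8.8) = 39.96 kPa

Δσ_z ≈ 40 kPa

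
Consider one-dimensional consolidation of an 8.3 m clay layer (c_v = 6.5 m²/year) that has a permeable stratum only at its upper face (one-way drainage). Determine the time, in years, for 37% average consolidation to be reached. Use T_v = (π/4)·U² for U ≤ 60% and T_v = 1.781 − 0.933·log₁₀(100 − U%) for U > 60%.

t ≈ 1.14 years

Drainage path length: H_d = H = 8.3 m (single drainage).
U ≤ 60%: T_v = (π/4)·U² = (π/4)×0.37² = 0.10752.
t = T_v·H_d²/c_v = 0.10752×8.3²/6.5 = 1.14 years.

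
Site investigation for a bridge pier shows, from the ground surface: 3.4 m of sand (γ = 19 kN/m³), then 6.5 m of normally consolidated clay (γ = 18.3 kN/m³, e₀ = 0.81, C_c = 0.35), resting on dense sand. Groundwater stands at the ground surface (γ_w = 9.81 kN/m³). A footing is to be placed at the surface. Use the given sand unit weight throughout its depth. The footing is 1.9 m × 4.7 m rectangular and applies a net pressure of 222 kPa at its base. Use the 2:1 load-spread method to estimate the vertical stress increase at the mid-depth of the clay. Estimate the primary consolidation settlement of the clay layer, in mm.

Mid-depth of clay below the ground surface: z = 3.4 + 6.5/2 = 6.65 m.
Total vertical stress at mid-clay: σ_v = 19×3.4 + 18.3×3.25 = 124.07 kPa.
Pore pressure: u = 9.81×(6.65 − 0) = 65.237 kPa.
Initial effective stress: σ'_0 = σ_v − u = 124.07 − 65.237 = 58.833 kPa.
Stress increase at mid-clay by the 2:1 spreading method:
Δσ = qBL/((B+z)(L+z)) = 222×1.9×4.7/((1.9+6.65)(4.7+6.65)) = 20.429 kPa
Final effective stress: σ'_f = σ'_0 + Δσ = 58.833 + 20.429 = 79.262 kPa.
Normally consolidated clay, so the full stress increment lies on the virgin compression line:
S_c = C_c·H/(1+e₀)·log₁₀(σ'_f/σ'_0) = 0.35×6.5/(1+0.81)×log₁₀(79.262/58.833)
    = 1.2569 × 0.12944 = 0.1627 m

S_c ≈ 163 mm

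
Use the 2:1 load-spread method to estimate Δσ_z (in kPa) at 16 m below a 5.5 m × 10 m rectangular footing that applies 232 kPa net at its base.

By the 2:1 method the load spreads at 1 horizontal : 2 vertical, so at depth z the loaded area has grown by z in each plan dimension:
Δσ = qBL/((B+z)(L+z)) = 232×5.5×10/((5.5+16)(10+16)) = 22.826 kPa

Δσ_z ≈ 22.8 kPa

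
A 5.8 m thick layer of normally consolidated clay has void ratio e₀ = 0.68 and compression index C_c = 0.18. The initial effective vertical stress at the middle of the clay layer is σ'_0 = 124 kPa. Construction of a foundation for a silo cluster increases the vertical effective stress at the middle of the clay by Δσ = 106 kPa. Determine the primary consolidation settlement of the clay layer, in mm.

S_c ≈ 167 mm

Final effective stress: σ'_f = σ'_0 + Δσ = 124 + 106 = 230 kPa.
Normally consolidated clay, so the full stress increment lies on the virgin compression line:
S_c = C_c·H/(1+e₀)·log₁₀(σ'_f/σ'_0) = 0.18×5.8/(1+0.68)×log₁₀(230/124)
    = 0.62143 × 0.26831 = 0.1667 m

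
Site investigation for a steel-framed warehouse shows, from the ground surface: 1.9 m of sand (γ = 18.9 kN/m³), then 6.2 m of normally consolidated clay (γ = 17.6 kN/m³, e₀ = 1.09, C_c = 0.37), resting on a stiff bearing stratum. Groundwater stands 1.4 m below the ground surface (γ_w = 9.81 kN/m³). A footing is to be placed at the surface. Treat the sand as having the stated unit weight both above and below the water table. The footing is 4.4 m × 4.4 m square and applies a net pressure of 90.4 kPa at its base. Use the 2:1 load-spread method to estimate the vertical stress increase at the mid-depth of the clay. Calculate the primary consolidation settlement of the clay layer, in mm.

Mid-depth of clay below the ground surface: z = 1.9 + 6.2/2 = 5 m.
Total vertical stress at mid-clay: σ_v = 18.9×1.9 + 17.6×3.1 = 90.47 kPa.
Pore pressure: u = 9.81×(5 − 1.4) = 35.316 kPa.
Initial effective stress: σ'_0 = σ_v − u = 90.47 − 35.316 = 55.154 kPa.
Stress increase at mid-clay by the 2:1 spreading method:
Δσ = qBL/((B+z)(L+z)) = 90.4×4.4×4.4/((4.4+5)(4.4+5)) = 19.807 kPa
Final effective stress: σ'_f = σ'_0 + Δσ = 55.154 + 19.807 = 74.961 kPa.
Normally consolidated clay, so the full stress increment lies on the virgin compression line:
S_c = C_c·H/(1+e₀)·log₁₀(σ'_f/σ'_0) = 0.37×6.2/(1+1.09)×log₁₀(74.961/55.154)
    = 1.0976 × 0.13326 = 0.1463 m

S_c ≈ 146 mm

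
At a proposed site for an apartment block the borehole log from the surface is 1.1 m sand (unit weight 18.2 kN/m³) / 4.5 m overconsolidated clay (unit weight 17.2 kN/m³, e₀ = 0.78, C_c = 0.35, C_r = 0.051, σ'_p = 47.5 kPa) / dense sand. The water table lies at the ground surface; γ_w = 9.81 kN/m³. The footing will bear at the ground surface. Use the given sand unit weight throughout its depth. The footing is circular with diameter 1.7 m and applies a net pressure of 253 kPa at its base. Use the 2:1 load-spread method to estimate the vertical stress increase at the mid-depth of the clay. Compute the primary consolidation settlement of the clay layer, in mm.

S_c ≈ 87.1 mm

Mid-depth of clay below the ground surface: z = 1.1 + 4.5/2 = 3.35 m.
Total vertical stress at mid-clay: σ_v = 18.2×1.1 + 17.2×2.25 = 58.72 kPa.
Pore pressure: u = 9.81×(3.35 − 0) = 32.864 kPa.
Initial effective stress: σ'_0 = σ_v − u = 58.72 − 32.864 = 25.856 kPa.
Stress increase at mid-clay by the 2:1 spreading method:
Δσ ≈ qD²/(D+z)² = 253×1.7²/(1.7+3.35)² = 28.671 kPa
Final effective stress: σ'_f = 25.856 + 28.671 = 54.527 kPa.
σ'_f = 54.527 > σ'_p = 47.5 kPa, so the stress path crosses the preconsolidation pressure — recompression up to σ'_p, then virgin compression beyond:
S_c = H/(1+e₀)·[C_r·log₁₀(σ'_p/σ'_0) + C_c·log₁₀(σ'_f/σ'_p)]
    = 4.5/1.78 × [0.051×log₁₀(47.5/25.856) + 0.35×log₁₀(54.527/47.5)]
    = 2.5281 × [0.013471 + 0.020971] = 0.08707 m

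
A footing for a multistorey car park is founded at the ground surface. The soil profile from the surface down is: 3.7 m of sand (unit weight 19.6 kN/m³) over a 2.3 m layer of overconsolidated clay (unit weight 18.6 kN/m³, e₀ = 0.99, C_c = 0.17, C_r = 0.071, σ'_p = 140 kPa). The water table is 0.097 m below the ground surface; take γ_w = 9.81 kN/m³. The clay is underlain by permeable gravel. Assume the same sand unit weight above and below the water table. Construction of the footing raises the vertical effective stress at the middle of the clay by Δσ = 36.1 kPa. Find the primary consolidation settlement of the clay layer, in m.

S_c ≈ 0.0202 m

Mid-depth of clay below the ground surface: z = 3.7 + 2.3/2 = 4.85 m.
Total vertical stress at mid-clay: σ_v = 19.6×3.7 + 18.6×1.15 = 93.91 kPa.
Pore pressure: u = 9.81×(4.85 − 0.097) = 46.627 kPa.
Initial effective stress: σ'_0 = σ_v − u = 93.91 − 46.627 = 47.283 kPa.
Final effective stress: σ'_f = 47.283 + 36.1 = 83.383 kPa.
σ'_f = 83.383 ≤ σ'_p = 140 kPa, so the clay remains overconsolidated and only the recompression index applies:
S_c = C_r·H/(1+e₀)·log₁₀(σ'_f/σ'_0) = 0.071×2.3/1.99×log₁₀(83.383/47.283)
    = 0.082062 × 0.24637 = 0.02022 m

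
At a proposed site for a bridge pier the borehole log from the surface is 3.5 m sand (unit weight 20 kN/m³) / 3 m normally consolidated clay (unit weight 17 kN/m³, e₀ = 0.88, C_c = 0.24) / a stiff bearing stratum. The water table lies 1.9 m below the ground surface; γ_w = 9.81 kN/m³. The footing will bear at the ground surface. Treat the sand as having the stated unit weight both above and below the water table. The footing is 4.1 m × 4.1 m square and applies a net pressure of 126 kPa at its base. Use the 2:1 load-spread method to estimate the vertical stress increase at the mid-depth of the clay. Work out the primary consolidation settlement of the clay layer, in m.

S_c ≈ 0.0551 m

Mid-depth of clay below the ground surface: z = 3.5 + 3/2 = 5 m.
Total vertical stress at mid-clay: σ_v = 20×3.5 + 17×1.5 = 95.5 kPa.
Pore pressure: u = 9.81×(5 − 1.9) = 30.411 kPa.
Initial effective stress: σ'_0 = σ_v − u = 95.5 − 30.411 = 65.089 kPa.
Stress increase at mid-clay by the 2:1 spreading method:
Δσ = qBL/((B+z)(L+z)) = 126×4.1×4.1/((4.1+5)(4.1+5)) = 25.577 kPa
Final effective stress: σ'_f = σ'_0 + Δσ = 65.089 + 25.577 = 90.666 kPa.
Normally consolidated clay, so the full stress increment lies on the virgin compression line:
S_c = C_c·H/(1+e₀)·log₁₀(σ'_f/σ'_0) = 0.24×3/(1+0.88)×log₁₀(90.666/65.089)
    = 0.38298 × 0.14394 = 0.05513 m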